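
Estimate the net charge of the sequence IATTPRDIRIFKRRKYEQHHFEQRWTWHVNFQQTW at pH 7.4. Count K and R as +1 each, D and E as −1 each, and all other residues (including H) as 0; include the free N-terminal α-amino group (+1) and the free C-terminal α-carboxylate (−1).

Positive (K, R): R6, R9, K12, R13, R14, K15, R24 → +7.
Negative (D, E): D7, E17, E22 → −3.
The N-terminus (+1) and C-terminus (−1) cancel.
Net charge = (+7) + (−3) = +4.

+4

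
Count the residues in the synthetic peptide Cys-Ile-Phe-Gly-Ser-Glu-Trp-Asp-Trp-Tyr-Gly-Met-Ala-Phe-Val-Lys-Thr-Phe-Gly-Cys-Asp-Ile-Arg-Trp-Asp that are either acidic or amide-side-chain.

Acidic: D, E. Amide-side-chain: N, Q.
Acidic residues here: Glu6, Asp8, Asp21, Asp25 (4).
Amide-side-chain residues here: none (0).
The two groups share no amino acid, so total = 4 + 0 = 4.

4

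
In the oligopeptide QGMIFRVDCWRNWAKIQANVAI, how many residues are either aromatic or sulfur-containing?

Aromatic: F, W, Y. Sulfur-containing: C, M.
Aromatic residues here: F5, W10, W13 (3).
Sulfur-containing residues here: M3, C9 (2).
The two groups share no amino acid, so total = 3 + 2 = 5.

5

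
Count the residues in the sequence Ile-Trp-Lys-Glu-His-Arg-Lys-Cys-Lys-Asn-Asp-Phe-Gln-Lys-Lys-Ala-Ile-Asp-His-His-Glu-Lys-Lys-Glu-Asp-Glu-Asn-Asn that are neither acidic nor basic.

10

Acidic: D, E. Basic: K, R, H. All other residues are neither.
Matching residues: Ile1, Trp2, Cys8, Asn10, Phe12, Gln13, Ala16, Ile17, Asn27, Asn28.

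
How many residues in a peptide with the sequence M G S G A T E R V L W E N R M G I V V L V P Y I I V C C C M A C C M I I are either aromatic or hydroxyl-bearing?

4

Aromatic: F, W, Y. Hydroxyl-bearing: S, T, Y.
Aromatic residues here: W11, Y23 (2).
Hydroxyl-bearing residues here: S3, T6, Y23 (3).
Y is in both groups, so the 1 Y residue must not be double-counted.
Total = 2 + 3 − 1 = 4.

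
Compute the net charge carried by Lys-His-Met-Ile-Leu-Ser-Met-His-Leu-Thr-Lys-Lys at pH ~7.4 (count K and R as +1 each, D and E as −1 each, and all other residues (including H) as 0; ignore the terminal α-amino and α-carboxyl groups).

Positive (K, R): Lys1, Lys11, Lys12 → +3.
Negative (D, E): none → −0.
Net charge = (+3) + (−0) = +3.

+3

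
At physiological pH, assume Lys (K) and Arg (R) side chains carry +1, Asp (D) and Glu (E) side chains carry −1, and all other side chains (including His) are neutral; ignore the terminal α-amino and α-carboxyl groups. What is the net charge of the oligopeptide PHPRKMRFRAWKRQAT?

+6

Positive (K, R): R4, K5, R7, R9, K12, R13 → +6.
Negative (D, E): none → −0.
Net charge = (+6) + (−0) = +6.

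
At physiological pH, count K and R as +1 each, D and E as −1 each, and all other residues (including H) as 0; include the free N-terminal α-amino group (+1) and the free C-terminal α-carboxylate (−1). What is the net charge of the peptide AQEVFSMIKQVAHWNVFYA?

0

Positive (K, R): K9 → +1.
Negative (D, E): E3 → −1.
The N-terminus (+1) and C-terminus (−1) cancel.
Net charge = (+1) + (−1) = 0.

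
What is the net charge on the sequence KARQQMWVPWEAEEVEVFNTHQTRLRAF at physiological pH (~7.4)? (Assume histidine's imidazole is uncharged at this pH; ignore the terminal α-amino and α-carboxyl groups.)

0

At pH ~7.4 the Lys and Arg side chains are protonated (+1), the Asp and Glu side chains are deprotonated (−1), and with His taken as neutral all other side chains carry no charge.
Positive (K, R): K1, R3, R24, R26 → +4.
Negative (D, E): E11, E13, E14, E16 → −4.
Net charge = (+4) + (−4) = 0.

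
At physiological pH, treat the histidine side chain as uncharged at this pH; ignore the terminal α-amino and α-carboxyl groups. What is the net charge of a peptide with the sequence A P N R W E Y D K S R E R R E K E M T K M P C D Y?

The side chains ionized at physiological pH are Lys/Arg (+1) and Asp/Glu (−1); with His treated as neutral, nothing else contributes.
Positive (K, R): R4, K9, R11, R13, R14, K16, K20 → +7.
Negative (D, E): E6, D8, E12, E15, E17, D24 → −6.
Net charge = (+7) + (−6) = +1.

+1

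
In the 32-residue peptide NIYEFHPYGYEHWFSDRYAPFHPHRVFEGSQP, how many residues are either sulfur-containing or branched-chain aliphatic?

2

Sulfur-containing: C, M. Branched-chain aliphatic: I, L, V.
Sulfur-containing residues here: none (0).
Branched-chain aliphatic residues here: I2, V26 (2).
The two groups share no amino acid, so total = 0 + 2 = 2.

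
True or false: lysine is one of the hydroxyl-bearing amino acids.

False

The –OH-bearing residues are Ser, Thr (aliphatic alcohols), and Tyr (phenol).
Lysine is not in this group.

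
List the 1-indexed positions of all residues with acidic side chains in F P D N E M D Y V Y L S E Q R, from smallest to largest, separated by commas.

3, 5, 7, 13

Aspartate (D) and glutamate (E) have carboxylic-acid side chains and are the acidic amino acids.
Matching residues: D3, E5, D7, E13.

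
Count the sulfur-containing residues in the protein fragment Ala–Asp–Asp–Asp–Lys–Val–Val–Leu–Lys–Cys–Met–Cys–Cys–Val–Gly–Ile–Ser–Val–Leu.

4

Cysteine (C, thiol) and methionine (M, thioether) are the two sulfur-containing amino acids.
Matching residues: Cys10, Met11, Cys12, Cys13.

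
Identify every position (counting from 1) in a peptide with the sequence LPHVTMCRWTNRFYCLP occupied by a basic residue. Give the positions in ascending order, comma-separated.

K, R, and H are the three residues with basic side chains (ε-amine, guanidinium, and imidazole respectively).
Matching residues: H3, R8, R12.

3, 8, 12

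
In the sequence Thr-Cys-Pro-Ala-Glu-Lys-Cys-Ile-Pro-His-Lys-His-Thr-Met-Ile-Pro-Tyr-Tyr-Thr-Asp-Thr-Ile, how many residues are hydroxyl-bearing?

6

The –OH-bearing residues are Ser, Thr (aliphatic alcohols), and Tyr (phenol).
Matching residues: Thr1, Thr13, Tyr17, Tyr18, Thr19, Thr21.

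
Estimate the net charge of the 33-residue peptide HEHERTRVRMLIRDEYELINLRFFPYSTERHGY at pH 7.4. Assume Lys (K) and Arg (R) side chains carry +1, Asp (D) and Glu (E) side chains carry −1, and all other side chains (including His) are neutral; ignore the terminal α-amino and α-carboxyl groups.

0

Positive (K, R): R5, R7, R9, R13, R22, R30 → +6.
Negative (D, E): E2, E4, D14, E15, E17, E29 → −6.
Net charge = (+6) + (−6) = 0.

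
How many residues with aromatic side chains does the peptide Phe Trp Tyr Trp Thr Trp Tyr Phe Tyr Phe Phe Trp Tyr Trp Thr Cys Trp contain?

14

F, W, and Y each carry an aromatic ring on the side chain.
Matching residues: Phe1, Trp2, Tyr3, Trp4, Trp6, Tyr7, Phe8, Tyr9, Phe10, Phe11, Trp12, Tyr13, Trp14, Trp17.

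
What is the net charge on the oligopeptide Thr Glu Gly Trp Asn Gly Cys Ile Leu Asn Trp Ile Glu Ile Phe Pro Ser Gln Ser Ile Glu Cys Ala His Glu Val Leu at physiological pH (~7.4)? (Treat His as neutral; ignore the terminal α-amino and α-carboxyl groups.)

Near pH 7.4, K and R contribute +1 each, D and E contribute −1 each, and every other side chain (His included, as stated) is uncharged.
Positive (K, R): none → +0.
Negative (D, E): Glu2, Glu13, Glu21, Glu25 → −4.
Net charge = (+0) + (−4) = −4.

-4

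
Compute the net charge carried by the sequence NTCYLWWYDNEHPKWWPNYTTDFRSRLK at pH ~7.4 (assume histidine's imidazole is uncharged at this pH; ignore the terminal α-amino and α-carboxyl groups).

+1

At pH ~7.4 the Lys and Arg side chains are protonated (+1), the Asp and Glu side chains are deprotonated (−1), and with His taken as neutral all other side chains carry no charge.
Positive (K, R): K14, R24, R26, K28 → +4.
Negative (D, E): D9, E11, D22 → −3.
Net charge = (+4) + (−3) = +1.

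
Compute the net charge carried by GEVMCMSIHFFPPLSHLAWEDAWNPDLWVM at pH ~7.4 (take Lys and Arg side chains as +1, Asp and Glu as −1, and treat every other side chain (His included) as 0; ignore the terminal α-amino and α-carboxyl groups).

-4

Positive (K, R): none → +0.
Negative (D, E): E2, E20, D21, D26 → −4.
Net charge = (+0) + (−4) = −4.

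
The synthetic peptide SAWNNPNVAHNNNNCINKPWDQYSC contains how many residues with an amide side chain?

Only N (asparagine) and Q (glutamine) carry a side-chain carboxamide.
Matching residues: N4, N5, N7, N11, N12, N13, N14, N17, Q22.

9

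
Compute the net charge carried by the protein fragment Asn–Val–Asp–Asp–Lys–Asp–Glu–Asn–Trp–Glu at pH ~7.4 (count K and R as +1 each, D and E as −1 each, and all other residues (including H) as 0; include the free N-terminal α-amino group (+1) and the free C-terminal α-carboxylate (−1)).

Positive (K, R): Lys5 → +1.
Negative (D, E): Asp3, Asp4, Asp6, Glu7, Glu10 → −5.
The N-terminus (+1) and C-terminus (−1) cancel.
Net charge = (+1) + (−5) = −4.

-4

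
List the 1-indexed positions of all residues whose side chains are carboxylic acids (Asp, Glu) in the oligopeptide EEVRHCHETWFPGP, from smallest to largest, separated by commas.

Matching residues: E1, E2, E8.

1, 2, 8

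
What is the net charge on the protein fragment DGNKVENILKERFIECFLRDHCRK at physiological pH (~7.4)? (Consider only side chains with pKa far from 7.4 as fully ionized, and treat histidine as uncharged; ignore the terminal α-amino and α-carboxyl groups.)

The side chains ionized at physiological pH are Lys/Arg (+1) and Asp/Glu (−1); with His treated as neutral, nothing else contributes.
Positive (K, R): K4, K10, R12, R19, R23, K24 → +6.
Negative (D, E): D1, E6, E11, E15, D20 → −5.
Net charge = (+6) + (−5) = +1.

+1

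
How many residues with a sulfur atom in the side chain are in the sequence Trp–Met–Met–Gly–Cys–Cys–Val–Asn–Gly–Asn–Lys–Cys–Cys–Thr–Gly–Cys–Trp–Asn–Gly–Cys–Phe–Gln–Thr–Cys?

9

The sulfur-bearing residues are cysteine (–SH) and methionine (–S–CH₃).
Matching residues: Met2, Met3, Cys5, Cys6, Cys12, Cys13, Cys16, Cys20, Cys24.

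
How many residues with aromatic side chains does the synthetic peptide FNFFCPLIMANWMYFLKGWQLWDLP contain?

8

Phenylalanine (F), tryptophan (W), and tyrosine (Y) have aromatic ring side chains.
Matching residues: F1, F3, F4, W12, Y14, F15, W19, W22.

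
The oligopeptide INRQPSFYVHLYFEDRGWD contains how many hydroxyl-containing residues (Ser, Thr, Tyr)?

3

Matching residues: S6, Y8, Y12.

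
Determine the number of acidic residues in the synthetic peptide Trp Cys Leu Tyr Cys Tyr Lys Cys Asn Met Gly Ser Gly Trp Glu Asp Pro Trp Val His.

Aspartate (D) and glutamate (E) have carboxylic-acid side chains and are the acidic amino acids.
Matching residues: Glu15, Asp16.

2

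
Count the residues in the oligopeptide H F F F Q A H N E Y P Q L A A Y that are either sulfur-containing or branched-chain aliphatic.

Sulfur-containing: C, M. Branched-chain aliphatic: I, L, V.
Sulfur-containing residues here: none (0).
Branched-chain aliphatic residues here: L13 (1).
The two groups share no amino acid, so total = 0 + 1 = 1.

1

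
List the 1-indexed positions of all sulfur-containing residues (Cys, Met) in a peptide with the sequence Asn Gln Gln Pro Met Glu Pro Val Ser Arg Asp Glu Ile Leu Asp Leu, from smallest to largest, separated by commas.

5

Matching residues: Met5.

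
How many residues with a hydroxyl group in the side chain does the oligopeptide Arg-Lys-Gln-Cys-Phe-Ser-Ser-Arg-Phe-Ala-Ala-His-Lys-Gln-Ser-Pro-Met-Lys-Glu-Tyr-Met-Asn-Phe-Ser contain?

Serine (S), threonine (T), and tyrosine (Y) each carry a hydroxyl group on the side chain.
Matching residues: Ser6, Ser7, Ser15, Tyr20, Ser24.

5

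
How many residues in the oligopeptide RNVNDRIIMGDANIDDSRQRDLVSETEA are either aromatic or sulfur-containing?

Aromatic: F, W, Y. Sulfur-containing: C, M.
Aromatic residues here: none (0).
Sulfur-containing residues here: M9 (1).
The two groups share no amino acid, so total = 0 + 1 = 1.

1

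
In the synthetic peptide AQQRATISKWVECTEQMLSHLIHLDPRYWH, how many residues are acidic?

3

Aspartate (D) and glutamate (E) have carboxylic-acid side chains and are the acidic amino acids.
Matching residues: E12, E15, D25.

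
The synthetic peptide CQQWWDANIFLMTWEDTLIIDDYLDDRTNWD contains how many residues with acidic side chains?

Only D (aspartate) and E (glutamate) carry a side-chain carboxylic acid.
Matching residues: D6, E15, D16, D21, D22, D25, D26, D31.

8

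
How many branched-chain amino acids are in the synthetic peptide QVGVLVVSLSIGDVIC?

9

The BCAAs are Val, Leu, and Ile — aliphatic side chains with a branch point.
Matching residues: V2, V4, L5, V6, V7, L9, I11, V14, I15.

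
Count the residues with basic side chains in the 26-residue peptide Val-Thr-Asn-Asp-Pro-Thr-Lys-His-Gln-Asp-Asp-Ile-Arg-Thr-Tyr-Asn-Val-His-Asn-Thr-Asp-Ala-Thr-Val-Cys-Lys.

5

K, R, and H are the three residues with basic side chains (ε-amine, guanidinium, and imidazole respectively).
Matching residues: Lys7, His8, Arg13, His18, Lys26.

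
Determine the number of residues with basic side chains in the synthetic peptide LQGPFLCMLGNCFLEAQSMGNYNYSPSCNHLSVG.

The basic amino acids are Lys (K), Arg (R), and His (H).
Matching residues: H30.

1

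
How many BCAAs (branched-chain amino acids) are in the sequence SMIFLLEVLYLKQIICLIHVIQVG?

The BCAAs are Val, Leu, and Ile — aliphatic side chains with a branch point.
Matching residues: I3, L5, L6, V8, L9, L11, I14, I15, L17, I18, V20, I21, V23.

13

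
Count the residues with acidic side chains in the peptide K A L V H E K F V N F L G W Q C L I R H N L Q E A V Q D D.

4

The acidic residues are Asp (D) and Glu (E), whose side chains end in a carboxylate group.
Matching residues: E6, E24, D28, D29.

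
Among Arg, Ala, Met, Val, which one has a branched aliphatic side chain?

Val

The BCAAs are Val, Leu, and Ile — aliphatic side chains with a branch point.
Of the listed options, only Val belongs to this group.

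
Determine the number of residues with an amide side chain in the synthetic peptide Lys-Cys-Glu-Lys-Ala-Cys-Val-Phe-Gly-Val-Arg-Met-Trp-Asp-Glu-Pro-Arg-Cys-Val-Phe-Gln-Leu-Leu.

1

The amide-side-chain residues are Asn (N) and Gln (Q).
Matching residues: Gln21.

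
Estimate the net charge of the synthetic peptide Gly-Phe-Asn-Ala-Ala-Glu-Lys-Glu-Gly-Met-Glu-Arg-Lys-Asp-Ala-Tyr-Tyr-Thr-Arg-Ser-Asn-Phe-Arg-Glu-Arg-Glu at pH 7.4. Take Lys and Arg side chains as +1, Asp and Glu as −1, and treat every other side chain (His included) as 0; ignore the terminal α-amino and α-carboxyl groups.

0

Positive (K, R): Lys7, Arg12, Lys13, Arg19, Arg23, Arg25 → +6.
Negative (D, E): Glu6, Glu8, Glu11, Asp14, Glu24, Glu26 → −6.
Net charge = (+6) + (−6) = 0.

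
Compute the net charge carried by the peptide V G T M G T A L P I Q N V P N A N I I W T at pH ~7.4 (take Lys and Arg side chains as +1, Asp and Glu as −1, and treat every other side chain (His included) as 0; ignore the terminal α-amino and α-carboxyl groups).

Positive (K, R): none → +0.
Negative (D, E): none → −0.
Net charge = (+0) + (−0) = 0.

0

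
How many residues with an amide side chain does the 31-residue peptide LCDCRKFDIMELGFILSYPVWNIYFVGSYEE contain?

1

Only N (asparagine) and Q (glutamine) carry a side-chain carboxamide.
Matching residues: N22.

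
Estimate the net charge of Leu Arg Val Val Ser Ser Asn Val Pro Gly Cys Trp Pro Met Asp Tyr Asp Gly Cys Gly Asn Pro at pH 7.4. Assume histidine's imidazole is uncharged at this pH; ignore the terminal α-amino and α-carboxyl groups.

The side chains ionized at physiological pH are Lys/Arg (+1) and Asp/Glu (−1); with His treated as neutral, nothing else contributes.
Positive (K, R): Arg2 → +1.
Negative (D, E): Asp15, Asp17 → −2.
Net charge = (+1) + (−2) = −1.

-1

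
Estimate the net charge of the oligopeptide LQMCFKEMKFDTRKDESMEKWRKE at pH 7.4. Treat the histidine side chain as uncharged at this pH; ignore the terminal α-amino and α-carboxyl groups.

Near pH 7.4, K and R contribute +1 each, D and E contribute −1 each, and every other side chain (His included, as stated) is uncharged.
Positive (K, R): K6, K9, R13, K14, K20, R22, K23 → +7.
Negative (D, E): E7, D11, D15, E16, E19, E24 → −6.
Net charge = (+7) + (−6) = +1.

+1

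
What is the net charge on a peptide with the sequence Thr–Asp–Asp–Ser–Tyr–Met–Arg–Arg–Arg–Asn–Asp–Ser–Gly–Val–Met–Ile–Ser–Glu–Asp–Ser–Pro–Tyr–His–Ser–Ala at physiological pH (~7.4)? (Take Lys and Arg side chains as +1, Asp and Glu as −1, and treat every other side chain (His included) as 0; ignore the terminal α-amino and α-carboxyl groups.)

Positive (K, R): Arg7, Arg8, Arg9 → +3.
Negative (D, E): Asp2, Asp3, Asp11, Glu18, Asp19 → −5.
Net charge = (+3) + (−5) = −2.

-2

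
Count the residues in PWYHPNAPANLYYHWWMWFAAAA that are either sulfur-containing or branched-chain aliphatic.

2

Sulfur-containing: C, M. Branched-chain aliphatic: I, L, V.
Sulfur-containing residues here: M17 (1).
Branched-chain aliphatic residues here: L11 (1).
The two groups share no amino acid, so total = 1 + 1 = 2.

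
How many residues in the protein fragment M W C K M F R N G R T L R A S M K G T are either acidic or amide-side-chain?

1

Acidic: D, E. Amide-side-chain: N, Q.
Acidic residues here: none (0).
Amide-side-chain residues here: N8 (1).
The two groups share no amino acid, so total = 0 + 1 = 1.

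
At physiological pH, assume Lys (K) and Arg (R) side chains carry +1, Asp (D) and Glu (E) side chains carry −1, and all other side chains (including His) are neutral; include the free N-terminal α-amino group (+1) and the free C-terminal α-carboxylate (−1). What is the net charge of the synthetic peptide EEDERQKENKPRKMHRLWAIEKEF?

Positive (K, R): R5, K7, K10, R12, K13, R16, K22 → +7.
Negative (D, E): E1, E2, D3, E4, E8, E21, E23 → −7.
The N-terminus (+1) and C-terminus (−1) cancel.
Net charge = (+7) + (−7) = 0.

0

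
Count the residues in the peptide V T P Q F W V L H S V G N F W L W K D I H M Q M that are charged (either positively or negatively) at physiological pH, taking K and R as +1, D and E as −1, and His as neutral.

Charged side chains at pH ~7.4: K, R (positive); D, E (negative).
Matching residues: K18, D19.

2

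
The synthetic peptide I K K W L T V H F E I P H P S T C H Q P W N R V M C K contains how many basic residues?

K, R, and H are the three residues with basic side chains (ε-amine, guanidinium, and imidazole respectively).
Matching residues: K2, K3, H8, H13, H18, R23, K27.

7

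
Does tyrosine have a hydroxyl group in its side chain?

S, T, and Y are the three residues with a side-chain hydroxyl.
Tyrosine is in this group.

Yes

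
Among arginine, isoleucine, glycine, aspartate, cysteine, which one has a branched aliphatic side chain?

V, L, and I make up the branched-chain aliphatic group.
Of the listed options, only isoleucine belongs to this group.

isoleucine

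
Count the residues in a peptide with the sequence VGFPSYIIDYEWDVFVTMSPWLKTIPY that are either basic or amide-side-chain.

1

Basic: H, K, R. Amide-side-chain: N, Q.
Basic residues here: K23 (1).
Amide-side-chain residues here: none (0).
The two groups share no amino acid, so total = 1 + 0 = 1.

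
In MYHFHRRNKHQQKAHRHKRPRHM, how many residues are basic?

14

K, R, and H are the three residues with basic side chains (ε-amine, guanidinium, and imidazole respectively).
Matching residues: H3, H5, R6, R7, K9, H10, K13, H15, R16, H17, K18, R19, R21, H22.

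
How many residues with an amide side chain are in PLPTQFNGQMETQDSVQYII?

5

Asparagine (N) and glutamine (Q) have uncharged amide side chains.
Matching residues: Q5, N7, Q9, Q13, Q17.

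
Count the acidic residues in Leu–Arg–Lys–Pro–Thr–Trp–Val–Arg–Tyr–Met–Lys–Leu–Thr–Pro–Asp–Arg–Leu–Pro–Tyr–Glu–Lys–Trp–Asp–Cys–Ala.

The acidic residues are Asp (D) and Glu (E), whose side chains end in a carboxylate group.
Matching residues: Asp15, Glu20, Asp23.

3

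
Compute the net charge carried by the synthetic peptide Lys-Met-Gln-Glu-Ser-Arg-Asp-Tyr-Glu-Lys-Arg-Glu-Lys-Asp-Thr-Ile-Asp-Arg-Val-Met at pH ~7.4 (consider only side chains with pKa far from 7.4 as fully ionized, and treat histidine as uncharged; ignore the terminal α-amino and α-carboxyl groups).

Near pH 7.4, K and R contribute +1 each, D and E contribute −1 each, and every other side chain (His included, as stated) is uncharged.
Positive (K, R): Lys1, Arg6, Lys10, Arg11, Lys13, Arg18 → +6.
Negative (D, E): Glu4, Asp7, Glu9, Glu12, Asp14, Asp17 → −6.
Net charge = (+6) + (−6) = 0.

0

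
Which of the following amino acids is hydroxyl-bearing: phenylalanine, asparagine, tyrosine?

tyrosine

S, T, and Y are the three residues with a side-chain hydroxyl.
Of the listed options, only tyrosine belongs to this group.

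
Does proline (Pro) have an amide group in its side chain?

No

Only N (asparagine) and Q (glutamine) carry a side-chain carboxamide.
Proline is not in this group.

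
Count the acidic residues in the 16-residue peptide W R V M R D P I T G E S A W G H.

Aspartate (D) and glutamate (E) have carboxylic-acid side chains and are the acidic amino acids.
Matching residues: D6, E11.

2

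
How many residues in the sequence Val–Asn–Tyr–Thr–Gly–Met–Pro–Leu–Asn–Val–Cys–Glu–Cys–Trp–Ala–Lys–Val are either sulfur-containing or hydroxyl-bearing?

Sulfur-containing: C, M. Hydroxyl-bearing: S, T, Y.
Sulfur-containing residues here: Met6, Cys11, Cys13 (3).
Hydroxyl-bearing residues here: Tyr3, Thr4 (2).
The two groups share no amino acid, so total = 3 + 2 = 5.

5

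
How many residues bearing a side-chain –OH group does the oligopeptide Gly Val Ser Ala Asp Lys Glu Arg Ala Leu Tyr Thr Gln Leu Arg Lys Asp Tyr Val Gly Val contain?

4

S, T, and Y are the three residues with a side-chain hydroxyl.
Matching residues: Ser3, Tyr11, Thr12, Tyr18.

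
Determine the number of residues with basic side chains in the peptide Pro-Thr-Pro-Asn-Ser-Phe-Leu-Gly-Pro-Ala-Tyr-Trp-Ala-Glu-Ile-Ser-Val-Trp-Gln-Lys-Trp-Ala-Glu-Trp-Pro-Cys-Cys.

Lysine (K), arginine (R), and histidine (H) have basic, nitrogen-containing side chains.
Matching residues: Lys20.

1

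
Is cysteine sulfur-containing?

Only Cys (C) and Met (M) have a sulfur atom in the side chain.
Cysteine is in this group.

Yes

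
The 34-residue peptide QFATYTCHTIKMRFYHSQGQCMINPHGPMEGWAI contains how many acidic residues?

1

Only D (aspartate) and E (glutamate) carry a side-chain carboxylic acid.
Matching residues: E30.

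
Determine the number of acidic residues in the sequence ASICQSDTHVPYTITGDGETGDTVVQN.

Aspartate (D) and glutamate (E) have carboxylic-acid side chains and are the acidic amino acids.
Matching residues: D7, D17, E19, D22.

4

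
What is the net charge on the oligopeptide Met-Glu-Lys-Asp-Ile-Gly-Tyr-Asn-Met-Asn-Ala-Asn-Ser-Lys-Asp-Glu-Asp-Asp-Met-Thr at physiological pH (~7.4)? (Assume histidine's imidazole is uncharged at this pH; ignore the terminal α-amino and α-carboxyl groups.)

Near pH 7.4, K and R contribute +1 each, D and E contribute −1 each, and every other side chain (His included, as stated) is uncharged.
Positive (K, R): Lys3, Lys14 → +2.
Negative (D, E): Glu2, Asp4, Asp15, Glu16, Asp17, Asp18 → −6.
Net charge = (+2) + (−6) = −4.

-4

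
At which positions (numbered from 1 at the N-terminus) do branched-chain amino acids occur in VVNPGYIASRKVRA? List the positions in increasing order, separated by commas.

The BCAAs are Val, Leu, and Ile — aliphatic side chains with a branch point.
Matching residues: V1, V2, I7, V12.

1, 2, 7, 12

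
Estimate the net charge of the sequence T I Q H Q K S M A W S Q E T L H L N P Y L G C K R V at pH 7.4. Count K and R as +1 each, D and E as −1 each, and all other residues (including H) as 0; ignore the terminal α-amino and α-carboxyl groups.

Positive (K, R): K6, K24, R25 → +3.
Negative (D, E): E13 → −1.
Net charge = (+3) + (−1) = +2.

+2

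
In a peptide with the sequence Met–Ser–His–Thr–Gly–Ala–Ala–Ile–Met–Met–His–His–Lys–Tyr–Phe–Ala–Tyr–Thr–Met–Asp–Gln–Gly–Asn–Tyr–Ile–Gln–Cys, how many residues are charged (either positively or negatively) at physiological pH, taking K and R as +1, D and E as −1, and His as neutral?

Charged side chains at pH ~7.4: K, R (positive); D, E (negative).
Matching residues: Lys13, Asp20.

2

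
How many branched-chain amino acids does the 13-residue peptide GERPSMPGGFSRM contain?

0

V, L, and I make up the branched-chain aliphatic group.
None of the 13 residues belong to this group.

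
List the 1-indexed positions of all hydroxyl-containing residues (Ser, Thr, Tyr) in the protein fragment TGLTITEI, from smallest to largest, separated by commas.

1, 4, 6

Matching residues: T1, T4, T6.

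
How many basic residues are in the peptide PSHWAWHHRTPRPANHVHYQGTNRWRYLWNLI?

Lysine (K), arginine (R), and histidine (H) have basic, nitrogen-containing side chains.
Matching residues: H3, H7, H8, R9, R12, H16, H18, R24, R26.

9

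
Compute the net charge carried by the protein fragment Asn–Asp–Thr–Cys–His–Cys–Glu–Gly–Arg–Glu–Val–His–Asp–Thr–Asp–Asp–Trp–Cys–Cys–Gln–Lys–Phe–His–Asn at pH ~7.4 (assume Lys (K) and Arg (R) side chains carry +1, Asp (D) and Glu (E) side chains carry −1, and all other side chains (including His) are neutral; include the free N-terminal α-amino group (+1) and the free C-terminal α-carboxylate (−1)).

Positive (K, R): Arg9, Lys21 → +2.
Negative (D, E): Asp2, Glu7, Glu10, Asp13, Asp15, Asp16 → −6.
The N-terminus (+1) and C-terminus (−1) cancel.
Net charge = (+2) + (−6) = −4.

-4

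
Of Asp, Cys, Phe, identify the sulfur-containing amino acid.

Only Cys (C) and Met (M) have a sulfur atom in the side chain.
Of the listed options, only Cys belongs to this group.

Cys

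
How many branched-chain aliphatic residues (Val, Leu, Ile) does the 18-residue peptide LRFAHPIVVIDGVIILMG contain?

Matching residues: L1, I7, V8, V9, I10, V13, I14, I15, L16.

9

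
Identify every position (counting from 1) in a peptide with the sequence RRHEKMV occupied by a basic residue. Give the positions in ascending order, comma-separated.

1, 2, 3, 5

The basic amino acids are Lys (K), Arg (R), and His (H).
Matching residues: R1, R2, H3, K5.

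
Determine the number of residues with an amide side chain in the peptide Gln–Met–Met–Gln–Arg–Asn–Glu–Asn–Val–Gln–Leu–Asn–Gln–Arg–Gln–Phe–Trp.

Asparagine (N) and glutamine (Q) have uncharged amide side chains.
Matching residues: Gln1, Gln4, Asn6, Asn8, Gln10, Asn12, Gln13, Gln15.

8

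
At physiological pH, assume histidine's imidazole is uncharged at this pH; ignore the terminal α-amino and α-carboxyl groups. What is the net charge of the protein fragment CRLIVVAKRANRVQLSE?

+3

At pH ~7.4 the Lys and Arg side chains are protonated (+1), the Asp and Glu side chains are deprotonated (−1), and with His taken as neutral all other side chains carry no charge.
Positive (K, R): R2, K8, R9, R12 → +4.
Negative (D, E): E17 → −1.
Net charge = (+4) + (−1) = +3.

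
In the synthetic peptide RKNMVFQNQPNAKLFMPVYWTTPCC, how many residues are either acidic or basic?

Acidic: D, E. Basic: H, K, R.
Acidic residues here: none (0).
Basic residues here: R1, K2, K13 (3).
The two groups share no amino acid, so total = 0 + 3 = 3.

3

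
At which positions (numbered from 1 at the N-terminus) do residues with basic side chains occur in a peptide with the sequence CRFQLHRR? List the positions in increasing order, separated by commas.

2, 6, 7, 8

Lysine (K), arginine (R), and histidine (H) have basic, nitrogen-containing side chains.
Matching residues: R2, H6, R7, R8.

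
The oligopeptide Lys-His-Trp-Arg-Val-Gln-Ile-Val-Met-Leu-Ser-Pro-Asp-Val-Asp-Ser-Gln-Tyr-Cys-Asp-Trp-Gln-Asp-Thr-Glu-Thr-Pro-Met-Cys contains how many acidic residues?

Only D (aspartate) and E (glutamate) carry a side-chain carboxylic acid.
Matching residues: Asp13, Asp15, Asp20, Asp23, Glu25.

5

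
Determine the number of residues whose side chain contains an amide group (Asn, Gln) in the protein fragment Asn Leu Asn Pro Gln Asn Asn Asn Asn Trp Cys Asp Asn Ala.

8

Matching residues: Asn1, Asn3, Gln5, Asn6, Asn7, Asn8, Asn9, Asn13.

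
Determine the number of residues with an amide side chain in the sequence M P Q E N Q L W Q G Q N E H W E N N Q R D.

9

Asparagine (N) and glutamine (Q) have uncharged amide side chains.
Matching residues: Q3, N5, Q6, Q9, Q11, N12, N17, N18, Q19.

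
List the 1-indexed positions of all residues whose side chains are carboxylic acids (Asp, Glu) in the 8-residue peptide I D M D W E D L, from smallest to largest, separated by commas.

2, 4, 6, 7

Matching residues: D2, D4, E6, D7.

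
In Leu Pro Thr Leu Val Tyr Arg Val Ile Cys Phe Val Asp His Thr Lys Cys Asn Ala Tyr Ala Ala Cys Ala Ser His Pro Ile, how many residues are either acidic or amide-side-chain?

Acidic: D, E. Amide-side-chain: N, Q.
Acidic residues here: Asp13 (1).
Amide-side-chain residues here: Asn18 (1).
The two groups share no amino acid, so total = 1 + 1 = 2.

2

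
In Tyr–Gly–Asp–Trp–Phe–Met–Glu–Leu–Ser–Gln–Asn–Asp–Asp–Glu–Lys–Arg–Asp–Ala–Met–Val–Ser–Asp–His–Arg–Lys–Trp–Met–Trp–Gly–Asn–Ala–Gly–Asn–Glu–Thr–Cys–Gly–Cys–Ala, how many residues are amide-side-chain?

4

The amide-side-chain residues are Asn (N) and Gln (Q).
Matching residues: Gln10, Asn11, Asn30, Asn33.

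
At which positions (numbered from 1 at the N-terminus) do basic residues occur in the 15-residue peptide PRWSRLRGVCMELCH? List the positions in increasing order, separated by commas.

The basic amino acids are Lys (K), Arg (R), and His (H).
Matching residues: R2, R5, R7, H15.

2, 5, 7, 15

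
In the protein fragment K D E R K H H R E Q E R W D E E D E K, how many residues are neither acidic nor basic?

2

Acidic: D, E. Basic: K, R, H. All other residues are neither.
Matching residues: Q10, W13.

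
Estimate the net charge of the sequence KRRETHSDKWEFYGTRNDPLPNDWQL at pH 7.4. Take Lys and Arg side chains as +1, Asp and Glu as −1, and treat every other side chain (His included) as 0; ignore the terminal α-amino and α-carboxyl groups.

0

Positive (K, R): K1, R2, R3, K9, R16 → +5.
Negative (D, E): E4, D8, E11, D18, D23 → −5.
Net charge = (+5) + (−5) = 0.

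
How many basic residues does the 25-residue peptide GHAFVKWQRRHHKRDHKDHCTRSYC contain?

Lysine (K), arginine (R), and histidine (H) have basic, nitrogen-containing side chains.
Matching residues: H2, K6, R9, R10, H11, H12, K13, R14, H16, K17, H19, R22.

12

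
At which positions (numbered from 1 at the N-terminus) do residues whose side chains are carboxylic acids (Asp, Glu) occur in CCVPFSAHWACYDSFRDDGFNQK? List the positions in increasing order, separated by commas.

Matching residues: D13, D17, D18.

13, 17, 18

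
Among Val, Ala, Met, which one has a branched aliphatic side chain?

Valine (V), leucine (L), and isoleucine (I) are the branched-chain amino acids.
Of the listed options, only Val belongs to this group.

Val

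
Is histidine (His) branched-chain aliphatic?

No

Valine (V), leucine (L), and isoleucine (I) are the branched-chain amino acids.
Histidine is not in this group.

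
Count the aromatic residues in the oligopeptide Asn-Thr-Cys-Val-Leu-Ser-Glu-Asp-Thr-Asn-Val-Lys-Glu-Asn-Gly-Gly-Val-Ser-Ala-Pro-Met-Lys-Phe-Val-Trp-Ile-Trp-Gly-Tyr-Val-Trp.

The aromatic amino acids are Phe (F, benzyl), Trp (W, indole), and Tyr (Y, phenol).
Matching residues: Phe23, Trp25, Trp27, Tyr29, Trp31.

5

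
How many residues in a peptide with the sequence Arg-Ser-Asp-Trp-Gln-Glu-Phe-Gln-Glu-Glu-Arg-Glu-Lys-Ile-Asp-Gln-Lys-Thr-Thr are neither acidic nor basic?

Acidic: D, E. Basic: K, R, H. All other residues are neither.
Matching residues: Ser2, Trp4, Gln5, Phe7, Gln8, Ile14, Gln16, Thr18, Thr19.

9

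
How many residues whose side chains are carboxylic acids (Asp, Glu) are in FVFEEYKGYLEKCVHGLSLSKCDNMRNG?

Matching residues: E4, E5, E11, D23.

4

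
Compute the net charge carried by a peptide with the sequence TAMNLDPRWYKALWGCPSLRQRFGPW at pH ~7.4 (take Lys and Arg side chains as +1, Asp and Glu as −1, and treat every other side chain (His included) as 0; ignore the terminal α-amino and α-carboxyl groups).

+3

Positive (K, R): R8, K11, R20, R22 → +4.
Negative (D, E): D6 → −1.
Net charge = (+4) + (−1) = +3.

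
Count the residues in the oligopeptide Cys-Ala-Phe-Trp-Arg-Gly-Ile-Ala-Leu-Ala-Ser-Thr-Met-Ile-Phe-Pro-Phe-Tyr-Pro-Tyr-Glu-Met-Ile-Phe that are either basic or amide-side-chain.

1

Basic: H, K, R. Amide-side-chain: N, Q.
Basic residues here: Arg5 (1).
Amide-side-chain residues here: none (0).
The two groups share no amino acid, so total = 1 + 0 = 1.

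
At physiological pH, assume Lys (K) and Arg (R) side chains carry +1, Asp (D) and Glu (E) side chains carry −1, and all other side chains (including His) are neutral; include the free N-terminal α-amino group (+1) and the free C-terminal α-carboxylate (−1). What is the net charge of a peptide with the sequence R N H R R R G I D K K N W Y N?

Positive (K, R): R1, R4, R5, R6, K10, K11 → +6.
Negative (D, E): D9 → −1.
The N-terminus (+1) and C-terminus (−1) cancel.
Net charge = (+6) + (−1) = +5.

+5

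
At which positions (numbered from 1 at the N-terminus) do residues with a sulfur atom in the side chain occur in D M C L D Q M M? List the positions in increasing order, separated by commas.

2, 3, 7, 8

Only Cys (C) and Met (M) have a sulfur atom in the side chain.
Matching residues: M2, C3, M7, M8.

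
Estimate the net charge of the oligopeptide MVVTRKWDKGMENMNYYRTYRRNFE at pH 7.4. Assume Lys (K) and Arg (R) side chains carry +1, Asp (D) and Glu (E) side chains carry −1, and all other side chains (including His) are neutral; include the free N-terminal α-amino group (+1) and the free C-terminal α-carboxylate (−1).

+3

Positive (K, R): R5, K6, K9, R18, R21, R22 → +6.
Negative (D, E): D8, E12, E25 → −3.
The N-terminus (+1) and C-terminus (−1) cancel.
Net charge = (+6) + (−3) = +3.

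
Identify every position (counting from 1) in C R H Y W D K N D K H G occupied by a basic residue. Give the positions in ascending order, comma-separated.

K, R, and H are the three residues with basic side chains (ε-amine, guanidinium, and imidazole respectively).
Matching residues: R2, H3, K7, K10, H11.

2, 3, 7, 10, 11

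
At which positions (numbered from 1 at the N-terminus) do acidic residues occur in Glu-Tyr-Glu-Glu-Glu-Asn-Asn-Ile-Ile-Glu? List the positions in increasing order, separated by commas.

1, 3, 4, 5, 10

The acidic residues are Asp (D) and Glu (E), whose side chains end in a carboxylate group.
Matching residues: Glu1, Glu3, Glu4, Glu5, Glu10.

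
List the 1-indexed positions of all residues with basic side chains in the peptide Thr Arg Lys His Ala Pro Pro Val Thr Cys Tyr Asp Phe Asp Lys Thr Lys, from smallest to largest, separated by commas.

2, 3, 4, 15, 17

K, R, and H are the three residues with basic side chains (ε-amine, guanidinium, and imidazole respectively).
Matching residues: Arg2, Lys3, His4, Lys15, Lys17.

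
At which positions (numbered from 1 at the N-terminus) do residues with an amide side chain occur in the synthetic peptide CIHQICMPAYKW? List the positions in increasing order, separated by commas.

Only N (asparagine) and Q (glutamine) carry a side-chain carboxamide.
Matching residues: Q4.

4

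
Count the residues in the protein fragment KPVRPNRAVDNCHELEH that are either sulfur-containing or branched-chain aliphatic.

4

Sulfur-containing: C, M. Branched-chain aliphatic: I, L, V.
Sulfur-containing residues here: C12 (1).
Branched-chain aliphatic residues here: V3, V9, L15 (3).
The two groups share no amino acid, so total = 1 + 3 = 4.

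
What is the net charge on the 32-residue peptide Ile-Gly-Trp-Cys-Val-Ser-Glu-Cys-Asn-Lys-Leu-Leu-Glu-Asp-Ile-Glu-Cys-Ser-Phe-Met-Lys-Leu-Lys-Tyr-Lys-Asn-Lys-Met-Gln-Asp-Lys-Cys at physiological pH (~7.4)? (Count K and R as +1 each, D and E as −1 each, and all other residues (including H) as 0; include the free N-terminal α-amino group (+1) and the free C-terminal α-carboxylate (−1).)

Positive (K, R): Lys10, Lys21, Lys23, Lys25, Lys27, Lys31 → +6.
Negative (D, E): Glu7, Glu13, Asp14, Glu16, Asp30 → −5.
The N-terminus (+1) and C-terminus (−1) cancel.
Net charge = (+6) + (−5) = +1.

+1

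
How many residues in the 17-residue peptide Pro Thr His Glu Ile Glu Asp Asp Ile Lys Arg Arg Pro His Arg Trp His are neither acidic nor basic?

6

Acidic: D, E. Basic: K, R, H. All other residues are neither.
Matching residues: Pro1, Thr2, Ile5, Ile9, Pro13, Trp16.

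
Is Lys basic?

K, R, and H are the three residues with basic side chains (ε-amine, guanidinium, and imidazole respectively).
Lysine is in this group.

Yes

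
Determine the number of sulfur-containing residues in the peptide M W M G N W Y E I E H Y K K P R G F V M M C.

The sulfur-bearing residues are cysteine (–SH) and methionine (–S–CH₃).
Matching residues: M1, M3, M20, M21, C22.

5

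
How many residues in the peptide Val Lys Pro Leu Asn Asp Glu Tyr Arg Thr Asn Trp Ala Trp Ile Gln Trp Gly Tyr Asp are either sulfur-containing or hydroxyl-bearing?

Sulfur-containing: C, M. Hydroxyl-bearing: S, T, Y.
Sulfur-containing residues here: none (0).
Hydroxyl-bearing residues here: Tyr8, Thr10, Tyr19 (3).
The two groups share no amino acid, so total = 0 + 3 = 3.

3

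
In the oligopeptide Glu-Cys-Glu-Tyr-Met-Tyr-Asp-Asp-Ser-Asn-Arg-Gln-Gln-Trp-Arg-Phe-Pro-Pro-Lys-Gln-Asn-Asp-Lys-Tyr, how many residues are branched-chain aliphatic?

The BCAAs are Val, Leu, and Ile — aliphatic side chains with a branch point.
None of the 24 residues belong to this group.

0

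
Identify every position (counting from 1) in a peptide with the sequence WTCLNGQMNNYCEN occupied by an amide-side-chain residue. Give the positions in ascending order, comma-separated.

5, 7, 9, 10, 14

Asparagine (N) and glutamine (Q) have uncharged amide side chains.
Matching residues: N5, Q7, N9, N10, N14.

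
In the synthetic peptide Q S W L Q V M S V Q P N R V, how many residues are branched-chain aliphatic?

Valine (V), leucine (L), and isoleucine (I) are the branched-chain amino acids.
Matching residues: L4, V6, V9, V14.

4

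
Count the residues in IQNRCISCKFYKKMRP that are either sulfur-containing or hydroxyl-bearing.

5

Sulfur-containing: C, M. Hydroxyl-bearing: S, T, Y.
Sulfur-containing residues here: C5, C8, M14 (3).
Hydroxyl-bearing residues here: S7, Y11 (2).
The two groups share no amino acid, so total = 3 + 2 = 5.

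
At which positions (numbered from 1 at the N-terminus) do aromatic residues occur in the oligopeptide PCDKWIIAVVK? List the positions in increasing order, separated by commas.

5

The aromatic amino acids are Phe (F, benzyl), Trp (W, indole), and Tyr (Y, phenol).
Matching residues: W5.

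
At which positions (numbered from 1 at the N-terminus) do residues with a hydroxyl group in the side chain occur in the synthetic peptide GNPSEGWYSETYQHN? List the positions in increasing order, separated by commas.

4, 8, 9, 11, 12

The –OH-bearing residues are Ser, Thr (aliphatic alcohols), and Tyr (phenol).
Matching residues: S4, Y8, S9, T11, Y12.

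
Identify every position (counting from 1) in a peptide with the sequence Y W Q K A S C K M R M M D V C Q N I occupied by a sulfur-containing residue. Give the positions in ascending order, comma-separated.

7, 9, 11, 12, 15

The sulfur-bearing residues are cysteine (–SH) and methionine (–S–CH₃).
Matching residues: C7, M9, M11, M12, C15.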